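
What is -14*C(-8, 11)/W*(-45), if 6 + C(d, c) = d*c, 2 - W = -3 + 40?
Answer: 1692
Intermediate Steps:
W = -35 (W = 2 - (-3 + 40) = 2 - 1*37 = 2 - 37 = -35)
C(d, c) = -6 + c*d (C(d, c) = -6 + d*c = -6 + c*d)
-14*C(-8, 11)/W*(-45) = -14*(-6 + 11*(-8))/(-35)*(-45) = -14*(-6 - 88)*(-1)/35*(-45) = -(-1316)*(-1)/35*(-45) = -14*94/35*(-45) = -188/5*(-45) = 1692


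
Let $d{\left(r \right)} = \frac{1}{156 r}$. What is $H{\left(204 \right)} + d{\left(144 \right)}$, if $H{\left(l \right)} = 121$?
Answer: $\frac{2718145}{22464} \approx 121.0$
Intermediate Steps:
$d{\left(r \right)} = \frac{1}{156 r}$
$H{\left(204 \right)} + d{\left(144 \right)} = 121 + \frac{1}{156 \cdot 144} = 121 + \frac{1}{156} \cdot \frac{1}{144} = 121 + \frac{1}{22464} = \frac{2718145}{22464}$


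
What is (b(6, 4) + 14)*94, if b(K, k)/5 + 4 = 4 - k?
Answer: -564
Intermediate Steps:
b(K, k) = -5*k (b(K, k) = -20 + 5*(4 - k) = -20 + (20 - 5*k) = -5*k)
(b(6, 4) + 14)*94 = (-5*4 + 14)*94 = (-20 + 14)*94 = -6*94 = -564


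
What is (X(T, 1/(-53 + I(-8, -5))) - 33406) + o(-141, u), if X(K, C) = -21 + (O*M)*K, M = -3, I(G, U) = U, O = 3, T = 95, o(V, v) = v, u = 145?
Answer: -34137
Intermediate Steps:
X(K, C) = -21 - 9*K (X(K, C) = -21 + (3*(-3))*K = -21 - 9*K)
(X(T, 1/(-53 + I(-8, -5))) - 33406) + o(-141, u) = ((-21 - 9*95) - 33406) + 145 = ((-21 - 855) - 33406) + 145 = (-876 - 33406) + 145 = -34282 + 145 = -34137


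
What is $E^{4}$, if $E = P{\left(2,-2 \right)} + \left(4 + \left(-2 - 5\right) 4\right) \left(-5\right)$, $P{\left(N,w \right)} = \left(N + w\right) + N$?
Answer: $221533456$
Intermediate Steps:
$P{\left(N,w \right)} = w + 2 N$
$E = 122$ ($E = \left(-2 + 2 \cdot 2\right) + \left(4 + \left(-2 - 5\right) 4\right) \left(-5\right) = \left(-2 + 4\right) + \left(4 - 28\right) \left(-5\right) = 2 + \left(4 - 28\right) \left(-5\right) = 2 - -120 = 2 + 120 = 122$)
$E^{4} = 122^{4} = 221533456$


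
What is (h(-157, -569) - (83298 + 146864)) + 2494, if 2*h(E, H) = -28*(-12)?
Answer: -227500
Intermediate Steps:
h(E, H) = 168 (h(E, H) = (-28*(-12))/2 = (½)*336 = 168)
(h(-157, -569) - (83298 + 146864)) + 2494 = (168 - (83298 + 146864)) + 2494 = (168 - 1*230162) + 2494 = (168 - 230162) + 2494 = -229994 + 2494 = -227500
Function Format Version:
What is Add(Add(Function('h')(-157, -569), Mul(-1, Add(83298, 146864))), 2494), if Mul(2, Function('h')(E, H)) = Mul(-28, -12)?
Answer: -227500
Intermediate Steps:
Function('h')(E, H) = 168 (Function('h')(E, H) = Mul(Rational(1, 2), Mul(-28, -12)) = Mul(Rational(1, 2), 336) = 168)
Add(Add(Function('h')(-157, -569), Mul(-1, Add(83298, 146864))), 2494) = Add(Add(168, Mul(-1, Add(83298, 146864))), 2494) = Add(Add(168, Mul(-1, 230162)), 2494) = Add(Add(168, -230162), 2494) = Add(-229994, 2494) = -227500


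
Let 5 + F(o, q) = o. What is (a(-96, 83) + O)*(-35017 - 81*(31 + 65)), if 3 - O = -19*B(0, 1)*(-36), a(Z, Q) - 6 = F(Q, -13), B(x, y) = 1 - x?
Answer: 25547421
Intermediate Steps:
F(o, q) = -5 + o
a(Z, Q) = 1 + Q (a(Z, Q) = 6 + (-5 + Q) = 1 + Q)
O = -681 (O = 3 - (-19*(1 - 1*0))*(-36) = 3 - (-19*(1 + 0))*(-36) = 3 - (-19*1)*(-36) = 3 - (-19)*(-36) = 3 - 1*684 = 3 - 684 = -681)
(a(-96, 83) + O)*(-35017 - 81*(31 + 65)) = ((1 + 83) - 681)*(-35017 - 81*(31 + 65)) = (84 - 681)*(-35017 - 81*96) = -597*(-35017 - 7776) = -597*(-42793) = 25547421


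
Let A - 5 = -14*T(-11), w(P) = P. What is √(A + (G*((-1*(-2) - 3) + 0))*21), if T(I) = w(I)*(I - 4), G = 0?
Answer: I*√2305 ≈ 48.01*I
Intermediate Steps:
T(I) = I*(-4 + I) (T(I) = I*(I - 4) = I*(-4 + I))
A = -2305 (A = 5 - (-154)*(-4 - 11) = 5 - (-154)*(-15) = 5 - 14*165 = 5 - 2310 = -2305)
√(A + (G*((-1*(-2) - 3) + 0))*21) = √(-2305 + (0*((-1*(-2) - 3) + 0))*21) = √(-2305 + (0*((2 - 3) + 0))*21) = √(-2305 + (0*(-1 + 0))*21) = √(-2305 + (0*(-1))*21) = √(-2305 + 0*21) = √(-2305 + 0) = √(-2305) = I*√2305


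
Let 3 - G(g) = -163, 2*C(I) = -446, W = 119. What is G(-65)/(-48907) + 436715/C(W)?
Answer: -21358457523/10906261 ≈ -1958.4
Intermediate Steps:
C(I) = -223 (C(I) = (½)*(-446) = -223)
G(g) = 166 (G(g) = 3 - 1*(-163) = 3 + 163 = 166)
G(-65)/(-48907) + 436715/C(W) = 166/(-48907) + 436715/(-223) = 166*(-1/48907) + 436715*(-1/223) = -166/48907 - 436715/223 = -21358457523/10906261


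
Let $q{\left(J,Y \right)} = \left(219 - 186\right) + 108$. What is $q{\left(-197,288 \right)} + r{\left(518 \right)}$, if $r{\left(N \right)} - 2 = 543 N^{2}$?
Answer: $145700075$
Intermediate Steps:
$r{\left(N \right)} = 2 + 543 N^{2}$
$q{\left(J,Y \right)} = 141$ ($q{\left(J,Y \right)} = 33 + 108 = 141$)
$q{\left(-197,288 \right)} + r{\left(518 \right)} = 141 + \left(2 + 543 \cdot 518^{2}\right) = 141 + \left(2 + 543 \cdot 268324\right) = 141 + \left(2 + 145699932\right) = 141 + 145699934 = 145700075$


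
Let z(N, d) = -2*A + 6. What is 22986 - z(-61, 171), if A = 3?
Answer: 22986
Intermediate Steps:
z(N, d) = 0 (z(N, d) = -2*3 + 6 = -6 + 6 = 0)
22986 - z(-61, 171) = 22986 - 1*0 = 22986 + 0 = 22986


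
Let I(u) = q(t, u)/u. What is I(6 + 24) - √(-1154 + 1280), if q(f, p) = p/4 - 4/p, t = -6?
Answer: 221/900 - 3*√14 ≈ -10.979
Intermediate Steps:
q(f, p) = -4/p + p/4 (q(f, p) = p*(¼) - 4/p = p/4 - 4/p = -4/p + p/4)
I(u) = (-4/u + u/4)/u
I(6 + 24) - √(-1154 + 1280) = (¼ - 4/(6 + 24)²) - √(-1154 + 1280) = (¼ - 4/30²) - √126 = (¼ - 4*1/900) - 3*√14 = (¼ - 1/225) - 3*√14 = 221/900 - 3*√14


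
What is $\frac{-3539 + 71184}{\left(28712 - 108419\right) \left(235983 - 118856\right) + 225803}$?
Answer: $- \frac{67645}{9335615986} \approx -7.2459 \cdot 10^{-6}$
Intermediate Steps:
$\frac{-3539 + 71184}{\left(28712 - 108419\right) \left(235983 - 118856\right) + 225803} = \frac{67645}{- 79707 \left(235983 - 118856\right) + 225803} = \frac{67645}{\left(-79707\right) 117127 + 225803} = \frac{67645}{-9335841789 + 225803} = \frac{67645}{-9335615986} = 67645 \left(- \frac{1}{9335615986}\right) = - \frac{67645}{9335615986}$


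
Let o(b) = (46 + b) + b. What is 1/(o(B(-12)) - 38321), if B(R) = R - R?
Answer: -1/38275 ≈ -2.6127e-5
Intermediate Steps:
B(R) = 0
o(b) = 46 + 2*b
1/(o(B(-12)) - 38321) = 1/((46 + 2*0) - 38321) = 1/((46 + 0) - 38321) = 1/(46 - 38321) = 1/(-38275) = -1/38275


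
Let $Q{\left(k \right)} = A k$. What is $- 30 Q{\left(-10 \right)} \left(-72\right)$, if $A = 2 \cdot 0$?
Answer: $0$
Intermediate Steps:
$A = 0$
$Q{\left(k \right)} = 0$ ($Q{\left(k \right)} = 0 k = 0$)
$- 30 Q{\left(-10 \right)} \left(-72\right) = \left(-30\right) 0 \left(-72\right) = 0 \left(-72\right) = 0$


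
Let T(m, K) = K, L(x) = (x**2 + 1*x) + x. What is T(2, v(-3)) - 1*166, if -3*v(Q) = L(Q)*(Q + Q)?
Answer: -160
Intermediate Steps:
L(x) = x**2 + 2*x (L(x) = (x**2 + x) + x = (x + x**2) + x = x**2 + 2*x)
v(Q) = -2*Q**2*(2 + Q)/3 (v(Q) = -Q*(2 + Q)*(Q + Q)/3 = -Q*(2 + Q)*2*Q/3 = -2*Q**2*(2 + Q)/3)
T(2, v(-3)) - 1*166 = (2/3)*(-3)**2*(-2 - 1*(-3)) - 1*166 = (2/3)*9*(-2 + 3) - 166 = (2/3)*9*1 - 166 = 6 - 166 = -160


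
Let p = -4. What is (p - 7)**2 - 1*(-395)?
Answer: 516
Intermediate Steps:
(p - 7)**2 - 1*(-395) = (-4 - 7)**2 - 1*(-395) = (-11)**2 + 395 = 121 + 395 = 516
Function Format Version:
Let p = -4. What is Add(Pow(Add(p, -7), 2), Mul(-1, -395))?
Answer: 516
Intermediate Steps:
Add(Pow(Add(p, -7), 2), Mul(-1, -395)) = Add(Pow(Add(-4, -7), 2), Mul(-1, -395)) = Add(Pow(-11, 2), 395) = Add(121, 395) = 516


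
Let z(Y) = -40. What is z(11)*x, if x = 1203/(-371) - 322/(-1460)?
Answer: 3273836/27083 ≈ 120.88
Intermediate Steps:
x = -818459/270830 (x = 1203*(-1/371) - 322*(-1/1460) = -1203/371 + 161/730 = -818459/270830 ≈ -3.0220)
z(11)*x = -40*(-818459/270830) = 3273836/27083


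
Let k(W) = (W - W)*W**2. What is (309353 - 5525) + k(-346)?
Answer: 303828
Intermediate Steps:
k(W) = 0 (k(W) = 0*W**2 = 0)
(309353 - 5525) + k(-346) = (309353 - 5525) + 0 = 303828 + 0 = 303828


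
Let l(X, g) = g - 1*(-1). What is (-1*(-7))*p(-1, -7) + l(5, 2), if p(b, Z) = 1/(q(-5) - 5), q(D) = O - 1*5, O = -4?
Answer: 5/2 ≈ 2.5000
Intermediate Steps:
l(X, g) = 1 + g (l(X, g) = g + 1 = 1 + g)
q(D) = -9 (q(D) = -4 - 1*5 = -4 - 5 = -9)
p(b, Z) = -1/14 (p(b, Z) = 1/(-9 - 5) = 1/(-14) = -1/14)
(-1*(-7))*p(-1, -7) + l(5, 2) = -1*(-7)*(-1/14) + (1 + 2) = 7*(-1/14) + 3 = -1/2 + 3 = 5/2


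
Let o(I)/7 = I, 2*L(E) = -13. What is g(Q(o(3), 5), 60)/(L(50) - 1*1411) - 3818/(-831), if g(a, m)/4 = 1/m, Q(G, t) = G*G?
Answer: 54119596/11779425 ≈ 4.5944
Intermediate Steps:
L(E) = -13/2 (L(E) = (½)*(-13) = -13/2)
o(I) = 7*I
Q(G, t) = G²
g(a, m) = 4/m
g(Q(o(3), 5), 60)/(L(50) - 1*1411) - 3818/(-831) = (4/60)/(-13/2 - 1*1411) - 3818/(-831) = (4*(1/60))/(-13/2 - 1411) - 3818*(-1/831) = 1/(15*(-2835/2)) + 3818/831 = (1/15)*(-2/2835) + 3818/831 = -2/42525 + 3818/831 = 54119596/11779425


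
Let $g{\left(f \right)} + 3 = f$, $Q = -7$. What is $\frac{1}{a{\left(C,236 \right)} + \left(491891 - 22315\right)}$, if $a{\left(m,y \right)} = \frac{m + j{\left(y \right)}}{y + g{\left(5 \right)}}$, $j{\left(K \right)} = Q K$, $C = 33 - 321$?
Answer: $\frac{119}{55878574} \approx 2.1296 \cdot 10^{-6}$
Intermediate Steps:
$g{\left(f \right)} = -3 + f$
$C = -288$ ($C = 33 - 321 = -288$)
$j{\left(K \right)} = - 7 K$
$a{\left(m,y \right)} = \frac{m - 7 y}{2 + y}$ ($a{\left(m,y \right)} = \frac{m - 7 y}{y + \left(-3 + 5\right)} = \frac{m - 7 y}{y + 2} = \frac{m - 7 y}{2 + y}$)
$\frac{1}{a{\left(C,236 \right)} + \left(491891 - 22315\right)} = \frac{1}{\frac{-288 - 1652}{2 + 236} + \left(491891 - 22315\right)} = \frac{1}{\frac{-288 - 1652}{238} + 469576} = \frac{1}{\frac{1}{238} \left(-1940\right) + 469576} = \frac{1}{- \frac{970}{119} + 469576} = \frac{1}{\frac{55878574}{119}} = \frac{119}{55878574}$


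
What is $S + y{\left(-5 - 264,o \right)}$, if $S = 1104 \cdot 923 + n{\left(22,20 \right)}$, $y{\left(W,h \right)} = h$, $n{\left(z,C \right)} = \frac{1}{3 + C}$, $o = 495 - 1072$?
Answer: $\frac{23423546}{23} \approx 1.0184 \cdot 10^{6}$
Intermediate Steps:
$o = -577$ ($o = 495 - 1072 = -577$)
$S = \frac{23436817}{23}$ ($S = 1104 \cdot 923 + \frac{1}{3 + 20} = 1018992 + \frac{1}{23} = \frac{23436817}{23} \approx 1.019 \cdot 10^{6}$)
$S + y{\left(-5 - 264,o \right)} = \frac{23436817}{23} - 577 = \frac{23423546}{23}$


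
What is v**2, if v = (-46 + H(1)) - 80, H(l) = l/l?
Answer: 15625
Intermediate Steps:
H(l) = 1
v = -125 (v = (-46 + 1) - 80 = -45 - 80 = -125)
v**2 = (-125)**2 = 15625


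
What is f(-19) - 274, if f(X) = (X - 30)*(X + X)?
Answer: 1588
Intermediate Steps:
f(X) = 2*X*(-30 + X) (f(X) = (-30 + X)*(2*X) = 2*X*(-30 + X))
f(-19) - 274 = 2*(-19)*(-30 - 19) - 274 = 2*(-19)*(-49) - 274 = 1862 - 274 = 1588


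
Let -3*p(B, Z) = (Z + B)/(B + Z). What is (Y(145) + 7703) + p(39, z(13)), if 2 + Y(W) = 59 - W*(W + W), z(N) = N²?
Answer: -102871/3 ≈ -34290.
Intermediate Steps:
Y(W) = 57 - 2*W² (Y(W) = -2 + (59 - W*(W + W)) = -2 + (59 - W*2*W) = -2 + (59 - 2*W²) = 57 - 2*W²)
p(B, Z) = -⅓ (p(B, Z) = -(Z + B)/(3*(B + Z)) = -(B + Z)/(3*(B + Z)) = -⅓*1 = -⅓)
(Y(145) + 7703) + p(39, z(13)) = ((57 - 2*145²) + 7703) - ⅓ = ((57 - 2*21025) + 7703) - ⅓ = ((57 - 42050) + 7703) - ⅓ = (-41993 + 7703) - ⅓ = -34290 - ⅓ = -102871/3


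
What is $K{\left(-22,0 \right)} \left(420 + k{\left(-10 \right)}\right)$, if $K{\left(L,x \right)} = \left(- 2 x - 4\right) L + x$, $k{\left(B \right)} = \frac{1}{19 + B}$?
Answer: $\frac{332728}{9} \approx 36970.0$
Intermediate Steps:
$K{\left(L,x \right)} = x + L \left(-4 - 2 x\right)$ ($K{\left(L,x \right)} = \left(-4 - 2 x\right) L + x = L \left(-4 - 2 x\right) + x = x + L \left(-4 - 2 x\right)$)
$K{\left(-22,0 \right)} \left(420 + k{\left(-10 \right)}\right) = \left(0 - -88 - \left(-44\right) 0\right) \left(420 + \frac{1}{19 - 10}\right) = \left(0 + 88 + 0\right) \left(420 + \frac{1}{9}\right) = 88 \left(420 + \frac{1}{9}\right) = 88 \cdot \frac{3781}{9} = \frac{332728}{9}$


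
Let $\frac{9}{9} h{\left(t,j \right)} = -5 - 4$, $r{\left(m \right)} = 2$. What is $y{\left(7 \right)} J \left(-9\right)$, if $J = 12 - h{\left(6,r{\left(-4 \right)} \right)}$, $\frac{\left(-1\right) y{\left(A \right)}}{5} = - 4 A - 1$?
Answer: $-27405$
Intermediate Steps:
$y{\left(A \right)} = 5 + 20 A$ ($y{\left(A \right)} = - 5 \left(- 4 A - 1\right) = - 5 \left(-1 - 4 A\right) = 5 + 20 A$)
$h{\left(t,j \right)} = -9$ ($h{\left(t,j \right)} = -5 - 4 = -9$)
$J = 21$ ($J = 12 - -9 = 12 + 9 = 21$)
$y{\left(7 \right)} J \left(-9\right) = \left(5 + 20 \cdot 7\right) 21 \left(-9\right) = \left(5 + 140\right) 21 \left(-9\right) = 145 \cdot 21 \left(-9\right) = 3045 \left(-9\right) = -27405$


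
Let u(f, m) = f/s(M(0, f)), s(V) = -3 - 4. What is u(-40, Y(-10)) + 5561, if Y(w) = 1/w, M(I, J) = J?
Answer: 38967/7 ≈ 5566.7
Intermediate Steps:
s(V) = -7
u(f, m) = -f/7 (u(f, m) = f/(-7) = f*(-⅐) = -f/7)
u(-40, Y(-10)) + 5561 = -⅐*(-40) + 5561 = 40/7 + 5561 = 38967/7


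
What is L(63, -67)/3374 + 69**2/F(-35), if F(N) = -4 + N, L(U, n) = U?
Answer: -764817/6266 ≈ -122.06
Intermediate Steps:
L(63, -67)/3374 + 69**2/F(-35) = 63/3374 + 69**2/(-4 - 35) = 63*(1/3374) + 4761/(-39) = 9/482 + 4761*(-1/39) = 9/482 - 1587/13 = -764817/6266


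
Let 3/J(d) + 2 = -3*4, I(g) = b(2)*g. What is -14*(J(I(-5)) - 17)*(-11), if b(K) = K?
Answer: -2651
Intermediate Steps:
I(g) = 2*g
J(d) = -3/14 (J(d) = 3/(-2 - 3*4) = 3/(-2 - 12) = 3/(-14) = 3*(-1/14) = -3/14)
-14*(J(I(-5)) - 17)*(-11) = -14*(-3/14 - 17)*(-11) = -14*(-241/14)*(-11) = 241*(-11) = -2651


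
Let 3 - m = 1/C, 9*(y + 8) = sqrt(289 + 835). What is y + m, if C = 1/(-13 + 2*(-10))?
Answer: 28 + 2*sqrt(281)/9 ≈ 31.725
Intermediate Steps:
C = -1/33 (C = 1/(-13 - 20) = 1/(-33) = -1/33 ≈ -0.030303)
y = -8 + 2*sqrt(281)/9 (y = -8 + sqrt(289 + 835)/9 = -8 + sqrt(1124)/9 = -8 + (2*sqrt(281))/9 = -8 + 2*sqrt(281)/9 ≈ -4.2749)
m = 36 (m = 3 - 1/(-1/33) = 3 - 1*(-33) = 3 + 33 = 36)
y + m = (-8 + 2*sqrt(281)/9) + 36 = 28 + 2*sqrt(281)/9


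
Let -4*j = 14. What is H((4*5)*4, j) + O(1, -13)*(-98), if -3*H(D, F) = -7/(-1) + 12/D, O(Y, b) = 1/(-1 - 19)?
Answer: 151/60 ≈ 2.5167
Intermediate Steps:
j = -7/2 (j = -1/4*14 = -7/2 ≈ -3.5000)
O(Y, b) = -1/20 (O(Y, b) = 1/(-20) = -1/20)
H(D, F) = -7/3 - 4/D (H(D, F) = -(-7/(-1) + 12/D)/3 = -(-7*(-1) + 12/D)/3 = -(7 + 12/D)/3 = -7/3 - 4/D)
H((4*5)*4, j) + O(1, -13)*(-98) = (-7/3 - 4/((4*5)*4)) - 1/20*(-98) = (-7/3 - 4/(20*4)) + 49/10 = (-7/3 - 4/80) + 49/10 = (-7/3 - 4*1/80) + 49/10 = (-7/3 - 1/20) + 49/10 = -143/60 + 49/10 = 151/60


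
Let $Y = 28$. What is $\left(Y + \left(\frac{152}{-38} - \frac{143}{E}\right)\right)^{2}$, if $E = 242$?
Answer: $\frac{265225}{484} \approx 547.99$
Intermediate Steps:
$\left(Y + \left(\frac{152}{-38} - \frac{143}{E}\right)\right)^{2} = \left(28 + \left(\frac{152}{-38} - \frac{143}{242}\right)\right)^{2} = \left(28 + \left(152 \left(- \frac{1}{38}\right) - \frac{13}{22}\right)\right)^{2} = \left(28 - \frac{101}{22}\right)^{2} = \left(\frac{515}{22}\right)^{2} = \frac{265225}{484}$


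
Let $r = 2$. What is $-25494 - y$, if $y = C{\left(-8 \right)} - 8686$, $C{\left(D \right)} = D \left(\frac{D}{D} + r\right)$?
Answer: $-16784$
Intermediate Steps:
$C{\left(D \right)} = 3 D$ ($C{\left(D \right)} = D \left(\frac{D}{D} + 2\right) = D \left(1 + 2\right) = D 3 = 3 D$)
$y = -8710$ ($y = 3 \left(-8\right) - 8686 = -24 - 8686 = -8710$)
$-25494 - y = -25494 - -8710 = -25494 + 8710 = -16784$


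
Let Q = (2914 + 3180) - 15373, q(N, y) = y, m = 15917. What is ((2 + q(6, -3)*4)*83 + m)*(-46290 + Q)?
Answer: -838369503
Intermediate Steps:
Q = -9279 (Q = 6094 - 15373 = -9279)
((2 + q(6, -3)*4)*83 + m)*(-46290 + Q) = ((2 - 3*4)*83 + 15917)*(-46290 - 9279) = ((2 - 12)*83 + 15917)*(-55569) = (-10*83 + 15917)*(-55569) = (-830 + 15917)*(-55569) = 15087*(-55569) = -838369503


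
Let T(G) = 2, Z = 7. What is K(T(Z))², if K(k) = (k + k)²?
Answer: 256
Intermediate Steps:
K(k) = 4*k² (K(k) = (2*k)² = 4*k²)
K(T(Z))² = (4*2²)² = (4*4)² = 16² = 256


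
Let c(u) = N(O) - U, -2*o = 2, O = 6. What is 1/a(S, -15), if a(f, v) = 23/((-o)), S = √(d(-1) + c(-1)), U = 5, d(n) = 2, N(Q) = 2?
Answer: 1/23 ≈ 0.043478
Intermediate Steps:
o = -1 (o = -½*2 = -1)
c(u) = -3 (c(u) = 2 - 1*5 = 2 - 5 = -3)
S = I (S = √(2 - 3) = √(-1) = I ≈ 1.0*I)
a(f, v) = 23 (a(f, v) = 23/((-1*(-1))) = 23/1 = 23*1 = 23)
1/a(S, -15) = 1/23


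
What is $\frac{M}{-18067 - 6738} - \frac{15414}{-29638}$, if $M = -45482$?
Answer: $\frac{123595699}{52512185} \approx 2.3537$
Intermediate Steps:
$\frac{M}{-18067 - 6738} - \frac{15414}{-29638} = - \frac{45482}{-18067 - 6738} - \frac{15414}{-29638} = - \frac{45482}{-24805} - - \frac{1101}{2117} = \left(-45482\right) \left(- \frac{1}{24805}\right) + \frac{1101}{2117} = \frac{45482}{24805} + \frac{1101}{2117} = \frac{123595699}{52512185}$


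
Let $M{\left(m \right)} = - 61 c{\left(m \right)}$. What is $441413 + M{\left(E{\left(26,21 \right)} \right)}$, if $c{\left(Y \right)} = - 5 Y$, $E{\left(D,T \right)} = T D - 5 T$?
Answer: $575918$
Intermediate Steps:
$E{\left(D,T \right)} = - 5 T + D T$ ($E{\left(D,T \right)} = D T - 5 T = - 5 T + D T$)
$M{\left(m \right)} = 305 m$ ($M{\left(m \right)} = - 61 \left(- 5 m\right) = 305 m$)
$441413 + M{\left(E{\left(26,21 \right)} \right)} = 441413 + 305 \cdot 21 \left(-5 + 26\right) = 441413 + 305 \cdot 21 \cdot 21 = 441413 + 305 \cdot 441 = 441413 + 134505 = 575918$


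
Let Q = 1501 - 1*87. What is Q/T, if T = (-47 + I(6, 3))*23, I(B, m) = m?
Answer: -707/506 ≈ -1.3972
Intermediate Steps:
Q = 1414 (Q = 1501 - 87 = 1414)
T = -1012 (T = (-47 + 3)*23 = -44*23 = -1012)
Q/T = 1414/(-1012) = 1414*(-1/1012) = -707/506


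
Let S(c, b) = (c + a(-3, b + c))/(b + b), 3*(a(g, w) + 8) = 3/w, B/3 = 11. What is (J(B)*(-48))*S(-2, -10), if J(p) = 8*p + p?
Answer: -35937/5 ≈ -7187.4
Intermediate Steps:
B = 33 (B = 3*11 = 33)
a(g, w) = -8 + 1/w (a(g, w) = -8 + (3/w)/3 = -8 + 1/w)
S(c, b) = (-8 + c + 1/(b + c))/(2*b) (S(c, b) = (c + (-8 + 1/(b + c)))/(b + b) = (-8 + c + 1/(b + c))/((2*b)) = (-8 + c + 1/(b + c))*(1/(2*b)) = (-8 + c + 1/(b + c))/(2*b))
J(p) = 9*p
(J(B)*(-48))*S(-2, -10) = ((9*33)*(-48))*((½)*(1 + (-8 - 2)*(-10 - 2))/(-10*(-10 - 2))) = (297*(-48))*((½)*(-⅒)*(1 - 10*(-12))/(-12)) = -7128*(-1)*(-1)*(1 + 120)/(10*12) = -7128*(-1)*(-1)*121/(10*12) = -14256*121/240 = -35937/5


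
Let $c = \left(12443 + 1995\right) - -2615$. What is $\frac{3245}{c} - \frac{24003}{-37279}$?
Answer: $\frac{530293514}{635718787} \approx 0.83416$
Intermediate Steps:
$c = 17053$ ($c = 14438 + 2615 = 17053$)
$\frac{3245}{c} - \frac{24003}{-37279} = \frac{3245}{17053} - \frac{24003}{-37279} = 3245 \cdot \frac{1}{17053} - - \frac{24003}{37279} = \frac{3245}{17053} + \frac{24003}{37279} = \frac{530293514}{635718787}$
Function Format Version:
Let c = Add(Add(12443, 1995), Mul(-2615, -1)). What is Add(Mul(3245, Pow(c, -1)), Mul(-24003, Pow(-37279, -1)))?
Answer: Rational(530293514, 635718787) ≈ 0.83416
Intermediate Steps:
c = 17053 (c = Add(14438, 2615) = 17053)
Add(Mul(3245, Pow(c, -1)), Mul(-24003, Pow(-37279, -1))) = Add(Mul(3245, Pow(17053, -1)), Mul(-24003, Pow(-37279, -1))) = Add(Mul(3245, Rational(1, 17053)), Mul(-24003, Rational(-1, 37279))) = Add(Rational(3245, 17053), Rational(24003, 37279)) = Rational(530293514, 635718787)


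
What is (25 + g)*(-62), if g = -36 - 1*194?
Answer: 12710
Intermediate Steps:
g = -230 (g = -36 - 194 = -230)
(25 + g)*(-62) = (25 - 230)*(-62) = -205*(-62) = 12710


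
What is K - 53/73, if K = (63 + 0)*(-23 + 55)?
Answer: 147115/73 ≈ 2015.3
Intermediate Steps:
K = 2016 (K = 63*32 = 2016)
K - 53/73 = 2016 - 53/73 = 147115/73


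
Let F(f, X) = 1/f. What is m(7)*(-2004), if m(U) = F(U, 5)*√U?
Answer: -2004*√7/7 ≈ -757.44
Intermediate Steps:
F(f, X) = 1/f
m(U) = U^(-½) (m(U) = √U/U = U^(-½))
m(7)*(-2004) = -2004/√7 = (√7/7)*(-2004) = -2004*√7/7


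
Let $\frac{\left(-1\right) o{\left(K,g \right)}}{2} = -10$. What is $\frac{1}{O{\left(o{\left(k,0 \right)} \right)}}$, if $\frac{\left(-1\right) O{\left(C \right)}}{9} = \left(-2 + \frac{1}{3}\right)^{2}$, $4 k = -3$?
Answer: $- \frac{1}{25} \approx -0.04$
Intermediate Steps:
$k = - \frac{3}{4}$ ($k = \frac{1}{4} \left(-3\right) = - \frac{3}{4} \approx -0.75$)
$o{\left(K,g \right)} = 20$ ($o{\left(K,g \right)} = \left(-2\right) \left(-10\right) = 20$)
$O{\left(C \right)} = -25$ ($O{\left(C \right)} = - 9 \left(-2 + \frac{1}{3}\right)^{2} = - 9 \left(- \frac{5}{3}\right)^{2} = \left(-9\right) \frac{25}{9} = -25$)
$\frac{1}{O{\left(o{\left(k,0 \right)} \right)}} = \frac{1}{-25} = - \frac{1}{25}$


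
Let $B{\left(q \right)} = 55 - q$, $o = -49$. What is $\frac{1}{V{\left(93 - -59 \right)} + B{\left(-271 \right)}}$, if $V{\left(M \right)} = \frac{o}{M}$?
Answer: $\frac{152}{49503} \approx 0.0030705$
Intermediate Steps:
$V{\left(M \right)} = - \frac{49}{M}$
$\frac{1}{V{\left(93 - -59 \right)} + B{\left(-271 \right)}} = \frac{1}{- \frac{49}{93 - -59} + \left(55 - -271\right)} = \frac{1}{- \frac{49}{93 + 59} + \left(55 + 271\right)} = \frac{1}{- \frac{49}{152} + 326} = \frac{1}{\frac{49503}{152}} = \frac{152}{49503}$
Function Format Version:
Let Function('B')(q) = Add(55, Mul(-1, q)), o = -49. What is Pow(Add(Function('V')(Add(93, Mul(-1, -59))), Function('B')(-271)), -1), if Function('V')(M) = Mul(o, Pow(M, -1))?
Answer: Rational(152, 49503) ≈ 0.0030705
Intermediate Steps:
Function('V')(M) = Mul(-49, Pow(M, -1))
Pow(Add(Function('V')(Add(93, Mul(-1, -59))), Function('B')(-271)), -1) = Pow(Add(Mul(-49, Pow(Add(93, Mul(-1, -59)), -1)), Add(55, Mul(-1, -271))), -1) = Pow(Add(Mul(-49, Pow(Add(93, 59), -1)), Add(55, 271)), -1) = Pow(Add(Mul(-49, Pow(152, -1)), 326), -1) = Pow(Add(Mul(-49, Rational(1, 152)), 326), -1) = Pow(Add(Rational(-49, 152), 326), -1) = Pow(Rational(49503, 152), -1) = Rational(152, 49503)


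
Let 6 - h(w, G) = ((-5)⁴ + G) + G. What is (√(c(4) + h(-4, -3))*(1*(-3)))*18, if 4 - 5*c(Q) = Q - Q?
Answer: -54*I*√15305/5 ≈ -1336.1*I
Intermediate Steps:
c(Q) = ⅘ (c(Q) = ⅘ - (Q - Q)/5 = ⅘ - ⅕*0 = ⅘ + 0 = ⅘)
h(w, G) = -619 - 2*G (h(w, G) = 6 - (((-5)⁴ + G) + G) = 6 - ((625 + G) + G) = 6 - (625 + 2*G) = 6 + (-625 - 2*G) = -619 - 2*G)
(√(c(4) + h(-4, -3))*(1*(-3)))*18 = (√(⅘ + (-619 - 2*(-3)))*(1*(-3)))*18 = (√(⅘ + (-619 + 6))*(-3))*18 = (√(⅘ - 613)*(-3))*18 = (√(-3061/5)*(-3))*18 = ((I*√15305/5)*(-3))*18 = -3*I*√15305/5*18 = -54*I*√15305/5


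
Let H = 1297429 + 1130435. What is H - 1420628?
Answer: 1007236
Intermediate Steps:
H = 2427864
H - 1420628 = 2427864 - 1420628 = 1007236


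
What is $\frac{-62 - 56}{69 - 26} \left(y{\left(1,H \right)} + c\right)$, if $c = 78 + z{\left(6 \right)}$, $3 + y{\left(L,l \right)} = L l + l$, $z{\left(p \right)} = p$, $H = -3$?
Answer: $- \frac{8850}{43} \approx -205.81$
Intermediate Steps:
$y{\left(L,l \right)} = -3 + l + L l$ ($y{\left(L,l \right)} = -3 + \left(L l + l\right) = -3 + \left(l + L l\right) = -3 + l + L l$)
$c = 84$ ($c = 78 + 6 = 84$)
$\frac{-62 - 56}{69 - 26} \left(y{\left(1,H \right)} + c\right) = \frac{-62 - 56}{69 - 26} \left(\left(-3 - 3 + 1 \left(-3\right)\right) + 84\right) = - \frac{118}{43} \left(\left(-3 - 3 - 3\right) + 84\right) = \left(-118\right) \frac{1}{43} \left(-9 + 84\right) = \left(- \frac{118}{43}\right) 75 = - \frac{8850}{43}$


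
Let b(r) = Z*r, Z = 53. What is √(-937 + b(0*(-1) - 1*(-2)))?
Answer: I*√831 ≈ 28.827*I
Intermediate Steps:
b(r) = 53*r
√(-937 + b(0*(-1) - 1*(-2))) = √(-937 + 53*(0*(-1) - 1*(-2))) = √(-937 + 53*(0 + 2)) = √(-937 + 53*2) = √(-937 + 106) = √(-831) = I*√831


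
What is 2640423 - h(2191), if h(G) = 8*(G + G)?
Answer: 2605367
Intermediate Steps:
h(G) = 16*G (h(G) = 8*(2*G) = 16*G)
2640423 - h(2191) = 2640423 - 16*2191 = 2640423 - 1*35056 = 2640423 - 35056 = 2605367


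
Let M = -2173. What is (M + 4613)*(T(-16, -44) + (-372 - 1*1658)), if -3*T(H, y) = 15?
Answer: -4965400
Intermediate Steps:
T(H, y) = -5 (T(H, y) = -⅓*15 = -5)
(M + 4613)*(T(-16, -44) + (-372 - 1*1658)) = (-2173 + 4613)*(-5 + (-372 - 1*1658)) = 2440*(-5 + (-372 - 1658)) = 2440*(-5 - 2030) = 2440*(-2035) = -4965400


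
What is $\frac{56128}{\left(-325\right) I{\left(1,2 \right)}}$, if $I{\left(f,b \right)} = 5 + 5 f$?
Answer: $- \frac{28064}{1625} \approx -17.27$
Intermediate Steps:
$\frac{56128}{\left(-325\right) I{\left(1,2 \right)}} = \frac{56128}{\left(-325\right) \left(5 + 5 \cdot 1\right)} = \frac{56128}{\left(-325\right) \left(5 + 5\right)} = \frac{56128}{\left(-325\right) 10} = \frac{56128}{-3250} = 56128 \left(- \frac{1}{3250}\right) = - \frac{28064}{1625}$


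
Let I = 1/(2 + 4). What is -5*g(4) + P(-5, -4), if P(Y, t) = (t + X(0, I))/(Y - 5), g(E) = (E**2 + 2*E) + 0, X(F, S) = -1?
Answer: -239/2 ≈ -119.50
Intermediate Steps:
I = 1/6 ≈ 0.16667
g(E) = E**2 + 2*E
P(Y, t) = (-1 + t)/(-5 + Y) (P(Y, t) = (t - 1)/(Y - 5) = (-1 + t)/(-5 + Y))
-5*g(4) + P(-5, -4) = -20*(2 + 4) + (-1 - 4)/(-5 - 5) = -20*6 - 5/(-10) = -5*24 - 1/10*(-5) = -120 + 1/2 = -239/2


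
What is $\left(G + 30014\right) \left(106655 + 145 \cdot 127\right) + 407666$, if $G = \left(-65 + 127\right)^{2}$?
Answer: $4235027726$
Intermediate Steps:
$G = 3844$ ($G = 62^{2} = 3844$)
$\left(G + 30014\right) \left(106655 + 145 \cdot 127\right) + 407666 = \left(3844 + 30014\right) \left(106655 + 145 \cdot 127\right) + 407666 = 33858 \left(106655 + 18415\right) + 407666 = 33858 \cdot 125070 + 407666 = 4234620060 + 407666 = 4235027726$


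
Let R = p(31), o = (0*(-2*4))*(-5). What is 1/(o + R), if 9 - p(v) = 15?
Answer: -⅙ ≈ -0.16667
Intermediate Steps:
p(v) = -6 (p(v) = 9 - 1*15 = 9 - 15 = -6)
o = 0 (o = (0*(-8))*(-5) = 0*(-5) = 0)
R = -6
1/(o + R) = 1/(0 - 6) = 1/(-6) = -⅙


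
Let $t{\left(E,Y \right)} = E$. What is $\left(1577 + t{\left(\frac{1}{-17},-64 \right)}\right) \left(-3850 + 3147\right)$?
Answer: $- \frac{18846024}{17} \approx -1.1086 \cdot 10^{6}$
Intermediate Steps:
$\left(1577 + t{\left(\frac{1}{-17},-64 \right)}\right) \left(-3850 + 3147\right) = \left(1577 + \frac{1}{-17}\right) \left(-3850 + 3147\right) = \left(1577 - \frac{1}{17}\right) \left(-703\right) = \frac{26808}{17} \left(-703\right) = - \frac{18846024}{17}$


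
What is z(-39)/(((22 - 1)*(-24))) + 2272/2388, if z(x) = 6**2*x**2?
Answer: -900085/8358 ≈ -107.69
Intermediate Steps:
z(x) = 36*x**2
z(-39)/(((22 - 1)*(-24))) + 2272/2388 = (36*(-39)**2)/(((22 - 1)*(-24))) + 2272/2388 = (36*1521)/((21*(-24))) + 2272*(1/2388) = 54756/(-504) + 568/597 = 54756*(-1/504) + 568/597 = -1521/14 + 568/597 = -900085/8358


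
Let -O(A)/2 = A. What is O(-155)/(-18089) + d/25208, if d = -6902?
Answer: -66332379/227993756 ≈ -0.29094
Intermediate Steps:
O(A) = -2*A
O(-155)/(-18089) + d/25208 = -2*(-155)/(-18089) - 6902/25208 = 310*(-1/18089) - 6902*1/25208 = -310/18089 - 3451/12604 = -66332379/227993756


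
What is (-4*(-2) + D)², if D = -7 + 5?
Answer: 36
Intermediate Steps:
D = -2
(-4*(-2) + D)² = (-4*(-2) - 2)² = (8 - 2)² = 6² = 36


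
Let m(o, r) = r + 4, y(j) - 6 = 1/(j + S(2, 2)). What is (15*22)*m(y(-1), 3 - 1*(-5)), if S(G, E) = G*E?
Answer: 3960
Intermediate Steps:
S(G, E) = E*G
y(j) = 6 + 1/(4 + j) (y(j) = 6 + 1/(j + 2*2) = 6 + 1/(j + 4) = 6 + 1/(4 + j))
m(o, r) = 4 + r
(15*22)*m(y(-1), 3 - 1*(-5)) = (15*22)*(4 + (3 - 1*(-5))) = 330*(4 + (3 + 5)) = 330*(4 + 8) = 330*12 = 3960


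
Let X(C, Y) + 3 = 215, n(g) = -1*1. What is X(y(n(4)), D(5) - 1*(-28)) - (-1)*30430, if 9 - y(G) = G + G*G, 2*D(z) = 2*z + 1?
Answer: 30642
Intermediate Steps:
D(z) = ½ + z (D(z) = (2*z + 1)/2 = (1 + 2*z)/2 = ½ + z)
n(g) = -1
y(G) = 9 - G - G² (y(G) = 9 - (G + G*G) = 9 - (G + G²) = 9 + (-G - G²) = 9 - G - G²)
X(C, Y) = 212 (X(C, Y) = -3 + 215 = 212)
X(y(n(4)), D(5) - 1*(-28)) - (-1)*30430 = 212 - (-1)*30430 = 212 - 1*(-30430) = 212 + 30430 = 30642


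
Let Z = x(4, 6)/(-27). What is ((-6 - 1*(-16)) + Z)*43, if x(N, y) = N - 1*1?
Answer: 3827/9 ≈ 425.22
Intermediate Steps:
x(N, y) = -1 + N (x(N, y) = N - 1 = -1 + N)
Z = -⅑ (Z = (-1 + 4)/(-27) = 3*(-1/27) = -⅑ ≈ -0.11111)
((-6 - 1*(-16)) + Z)*43 = ((-6 - 1*(-16)) - ⅑)*43 = ((-6 + 16) - ⅑)*43 = (10 - ⅑)*43 = (89/9)*43 = 3827/9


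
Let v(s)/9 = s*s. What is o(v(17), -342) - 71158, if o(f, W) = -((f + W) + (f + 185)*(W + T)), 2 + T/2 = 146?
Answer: 77027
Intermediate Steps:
T = 288 (T = -4 + 2*146 = -4 + 292 = 288)
v(s) = 9*s**2 (v(s) = 9*(s*s) = 9*s**2)
o(f, W) = -W - f - (185 + f)*(288 + W) (o(f, W) = -((f + W) + (f + 185)*(W + 288)) = -((W + f) + (185 + f)*(288 + W)) = -(W + f + (185 + f)*(288 + W)) = -W - f - (185 + f)*(288 + W))
o(v(17), -342) - 71158 = (-53280 - 2601*17**2 - 186*(-342) - 1*(-342)*9*17**2) - 71158 = (-53280 - 2601*289 + 63612 - 1*(-342)*9*289) - 71158 = (-53280 - 289*2601 + 63612 - 1*(-342)*2601) - 71158 = (-53280 - 751689 + 63612 + 889542) - 71158 = 148185 - 71158 = 77027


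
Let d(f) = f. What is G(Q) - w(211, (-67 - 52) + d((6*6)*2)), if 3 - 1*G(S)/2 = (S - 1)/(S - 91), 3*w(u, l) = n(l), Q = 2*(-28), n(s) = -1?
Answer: 817/147 ≈ 5.5578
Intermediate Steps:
Q = -56
w(u, l) = -⅓ (w(u, l) = (⅓)*(-1) = -⅓)
G(S) = 6 - 2*(-1 + S)/(-91 + S) (G(S) = 6 - 2*(S - 1)/(S - 91) = 6 - 2*(-1 + S)/(-91 + S))
G(Q) - w(211, (-67 - 52) + d((6*6)*2)) = 4*(-136 - 56)/(-91 - 56) - 1*(-⅓) = 4*(-192)/(-147) + ⅓ = 4*(-1/147)*(-192) + ⅓ = 256/49 + ⅓ = 817/147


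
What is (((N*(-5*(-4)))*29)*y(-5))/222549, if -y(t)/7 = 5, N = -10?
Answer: 203000/222549 ≈ 0.91216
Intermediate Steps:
y(t) = -35 (y(t) = -7*5 = -35)
(((N*(-5*(-4)))*29)*y(-5))/222549 = ((-(-50)*(-4)*29)*(-35))/222549 = ((-10*20*29)*(-35))*(1/222549) = (-200*29*(-35))*(1/222549) = -5800*(-35)*(1/222549) = 203000*(1/222549) = 203000/222549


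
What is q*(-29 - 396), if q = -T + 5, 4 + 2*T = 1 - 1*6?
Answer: -8075/2 ≈ -4037.5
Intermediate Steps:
T = -9/2 (T = -2 + (1 - 1*6)/2 = -2 + (1 - 6)/2 = -2 + (1/2)*(-5) = -2 - 5/2 = -9/2 ≈ -4.5000)
q = 19/2 (q = -1*(-9/2) + 5 = 9/2 + 5 = 19/2 ≈ 9.5000)
q*(-29 - 396) = 19*(-29 - 396)/2 = (19/2)*(-425) = -8075/2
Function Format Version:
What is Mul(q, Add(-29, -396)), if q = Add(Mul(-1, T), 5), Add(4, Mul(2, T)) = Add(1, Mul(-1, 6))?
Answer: Rational(-8075, 2) ≈ -4037.5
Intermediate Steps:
T = Rational(-9, 2) (T = Add(-2, Mul(Rational(1, 2), Add(1, Mul(-1, 6)))) = Add(-2, Mul(Rational(1, 2), Add(1, -6))) = Add(-2, Mul(Rational(1, 2), -5)) = Add(-2, Rational(-5, 2)) = Rational(-9, 2) ≈ -4.5000)
q = Rational(19, 2) (q = Add(Mul(-1, Rational(-9, 2)), 5) = Add(Rational(9, 2), 5) = Rational(19, 2) ≈ 9.5000)
Mul(q, Add(-29, -396)) = Mul(Rational(19, 2), Add(-29, -396)) = Mul(Rational(19, 2), -425) = Rational(-8075, 2)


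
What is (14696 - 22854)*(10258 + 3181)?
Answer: -109635362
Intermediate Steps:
(14696 - 22854)*(10258 + 3181) = -8158*13439 = -109635362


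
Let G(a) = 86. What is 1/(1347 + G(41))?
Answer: 1/1433 ≈ 0.00069784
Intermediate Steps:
1/(1347 + G(41)) = 1/(1347 + 86) = 1/1433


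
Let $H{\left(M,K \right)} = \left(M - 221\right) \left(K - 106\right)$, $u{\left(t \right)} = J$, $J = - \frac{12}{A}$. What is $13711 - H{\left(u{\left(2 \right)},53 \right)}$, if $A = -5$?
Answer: $\frac{10626}{5} \approx 2125.2$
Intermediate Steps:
$J = \frac{12}{5}$ ($J = - \frac{12}{-5} = \left(-12\right) \left(- \frac{1}{5}\right) = \frac{12}{5} \approx 2.4$)
$u{\left(t \right)} = \frac{12}{5}$
$H{\left(M,K \right)} = \left(-221 + M\right) \left(-106 + K\right)$
$13711 - H{\left(u{\left(2 \right)},53 \right)} = 13711 - \left(23426 - 11713 - \frac{1272}{5} + 53 \cdot \frac{12}{5}\right) = 13711 - \left(23426 - 11713 - \frac{1272}{5} + \frac{636}{5}\right) = 13711 - \frac{57929}{5} = \frac{10626}{5}$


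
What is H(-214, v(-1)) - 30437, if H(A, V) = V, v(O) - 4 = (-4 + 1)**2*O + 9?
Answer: -30433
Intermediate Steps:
v(O) = 13 + 9*O (v(O) = 4 + ((-4 + 1)**2*O + 9) = 4 + ((-3)**2*O + 9) = 4 + (9*O + 9) = 4 + (9 + 9*O) = 13 + 9*O)
H(-214, v(-1)) - 30437 = (13 + 9*(-1)) - 30437 = (13 - 9) - 30437 = 4 - 30437 = -30433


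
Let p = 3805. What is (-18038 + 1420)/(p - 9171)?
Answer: 8309/2683 ≈ 3.0969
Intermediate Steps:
(-18038 + 1420)/(p - 9171) = (-18038 + 1420)/(3805 - 9171) = -16618/(-5366) = -16618*(-1/5366) = 8309/2683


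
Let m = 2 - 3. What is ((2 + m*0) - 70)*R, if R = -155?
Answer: 10540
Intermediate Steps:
m = -1
((2 + m*0) - 70)*R = ((2 - 1*0) - 70)*(-155) = ((2 + 0) - 70)*(-155) = (2 - 70)*(-155) = -68*(-155) = 10540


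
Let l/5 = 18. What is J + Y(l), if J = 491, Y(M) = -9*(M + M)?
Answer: -1129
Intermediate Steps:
l = 90 (l = 5*18 = 90)
Y(M) = -18*M
J + Y(l) = 491 - 18*90 = 491 - 1620 = -1129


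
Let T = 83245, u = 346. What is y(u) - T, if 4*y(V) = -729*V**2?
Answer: -21901486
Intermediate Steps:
y(V) = -729*V**2/4 (y(V) = (-729*V**2)/4 = -729*V**2/4)
y(u) - T = -729/4*346**2 - 1*83245 = -729/4*119716 - 83245 = -21818241 - 83245 = -21901486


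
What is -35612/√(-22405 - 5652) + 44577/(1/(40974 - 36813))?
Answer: 185484897 + 35612*I*√28057/28057 ≈ 1.8548e+8 + 212.61*I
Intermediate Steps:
-35612/√(-22405 - 5652) + 44577/(1/(40974 - 36813)) = -35612*(-I*√28057/28057) + 44577/(1/4161) = -(-35612)*I*√28057/28057 + 44577*4161 = 35612*I*√28057/28057 + 185484897 = 185484897 + 35612*I*√28057/28057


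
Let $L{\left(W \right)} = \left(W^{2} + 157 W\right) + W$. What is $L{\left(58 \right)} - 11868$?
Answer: $660$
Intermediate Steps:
$L{\left(W \right)} = W^{2} + 158 W$
$L{\left(58 \right)} - 11868 = 58 \left(158 + 58\right) - 11868 = 58 \cdot 216 - 11868 = 12528 - 11868 = 660$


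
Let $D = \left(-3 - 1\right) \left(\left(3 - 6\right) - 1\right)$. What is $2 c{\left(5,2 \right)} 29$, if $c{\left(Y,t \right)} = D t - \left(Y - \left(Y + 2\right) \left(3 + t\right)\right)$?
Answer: $3596$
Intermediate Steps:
$D = 16$ ($D = - 4 \left(\left(3 - 6\right) - 1\right) = - 4 \left(-3 - 1\right) = \left(-4\right) \left(-4\right) = 16$)
$c{\left(Y,t \right)} = - Y + 16 t + \left(2 + Y\right) \left(3 + t\right)$ ($c{\left(Y,t \right)} = 16 t - \left(Y - \left(Y + 2\right) \left(3 + t\right)\right) = 16 t - \left(Y - \left(2 + Y\right) \left(3 + t\right)\right) = - Y + 16 t + \left(2 + Y\right) \left(3 + t\right)$)
$2 c{\left(5,2 \right)} 29 = 2 \left(6 + 2 \cdot 5 + 18 \cdot 2 + 5 \cdot 2\right) 29 = 2 \left(6 + 10 + 36 + 10\right) 29 = 2 \cdot 62 \cdot 29 = 124 \cdot 29 = 3596$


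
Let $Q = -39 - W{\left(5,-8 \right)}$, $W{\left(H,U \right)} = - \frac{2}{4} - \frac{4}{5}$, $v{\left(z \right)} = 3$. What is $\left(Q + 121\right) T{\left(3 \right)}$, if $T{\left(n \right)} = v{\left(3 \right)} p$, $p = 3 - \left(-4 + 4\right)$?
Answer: $\frac{7497}{10} \approx 749.7$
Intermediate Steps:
$W{\left(H,U \right)} = - \frac{13}{10}$ ($W{\left(H,U \right)} = \left(-2\right) \frac{1}{4} - \frac{4}{5} = - \frac{1}{2} - \frac{4}{5} = - \frac{13}{10}$)
$p = 3$ ($p = 3 - 0 = 3 + 0 = 3$)
$T{\left(n \right)} = 9$ ($T{\left(n \right)} = 3 \cdot 3 = 9$)
$Q = - \frac{377}{10}$ ($Q = -39 - - \frac{13}{10} = -39 + \frac{13}{10} = - \frac{377}{10} \approx -37.7$)
$\left(Q + 121\right) T{\left(3 \right)} = \left(- \frac{377}{10} + 121\right) 9 = \frac{833}{10} \cdot 9 = \frac{7497}{10}$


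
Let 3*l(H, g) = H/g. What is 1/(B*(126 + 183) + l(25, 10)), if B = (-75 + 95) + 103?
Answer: 6/228047 ≈ 2.6310e-5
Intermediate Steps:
l(H, g) = H/(3*g) (l(H, g) = (H/g)/3 = H/(3*g))
B = 123 (B = 20 + 103 = 123)
1/(B*(126 + 183) + l(25, 10)) = 1/(123*(126 + 183) + (⅓)*25/10) = 1/(123*309 + (⅓)*25*(⅒)) = 1/(38007 + ⅚) = 1/(228047/6) = 6/228047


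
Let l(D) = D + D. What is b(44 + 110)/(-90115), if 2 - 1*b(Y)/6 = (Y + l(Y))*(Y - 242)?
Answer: -243948/90115 ≈ -2.7071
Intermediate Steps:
l(D) = 2*D
b(Y) = 12 - 18*Y*(-242 + Y) (b(Y) = 12 - 6*(Y + 2*Y)*(Y - 242) = 12 - 6*3*Y*(-242 + Y) = 12 - 18*Y*(-242 + Y))
b(44 + 110)/(-90115) = (12 - 18*(44 + 110)² + 4356*(44 + 110))/(-90115) = (12 - 18*154² + 4356*154)*(-1/90115) = (12 - 18*23716 + 670824)*(-1/90115) = (12 - 426888 + 670824)*(-1/90115) = 243948*(-1/90115) = -243948/90115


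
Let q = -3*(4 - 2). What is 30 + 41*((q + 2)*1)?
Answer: -134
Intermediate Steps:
q = -6 (q = -3*2 = -6)
30 + 41*((q + 2)*1) = 30 + 41*((-6 + 2)*1) = 30 + 41*(-4*1) = 30 + 41*(-4) = 30 - 164 = -134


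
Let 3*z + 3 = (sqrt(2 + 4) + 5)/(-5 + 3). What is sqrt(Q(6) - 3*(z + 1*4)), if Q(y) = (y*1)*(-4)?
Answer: sqrt(-122 + 2*sqrt(6))/2 ≈ 5.4107*I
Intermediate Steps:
Q(y) = -4*y (Q(y) = y*(-4) = -4*y)
z = -11/6 - sqrt(6)/6 (z = -1 + ((sqrt(2 + 4) + 5)/(-5 + 3))/3 = -1 + ((sqrt(6) + 5)/(-2))/3 = -1 + ((5 + sqrt(6))*(-1/2))/3 = -1 + (-5/2 - sqrt(6)/2)/3 = -1 + (-5/6 - sqrt(6)/6) = -11/6 - sqrt(6)/6 ≈ -2.2416)
sqrt(Q(6) - 3*(z + 1*4)) = sqrt(-4*6 - 3*((-11/6 - sqrt(6)/6) + 1*4)) = sqrt(-24 - 3*((-11/6 - sqrt(6)/6) + 4)) = sqrt(-24 - 3*(13/6 - sqrt(6)/6)) = sqrt(-24 + (-13/2 + sqrt(6)/2)) = sqrt(-61/2 + sqrt(6)/2)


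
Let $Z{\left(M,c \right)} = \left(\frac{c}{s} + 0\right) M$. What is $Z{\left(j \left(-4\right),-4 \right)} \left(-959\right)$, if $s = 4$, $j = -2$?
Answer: $7672$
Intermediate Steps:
$Z{\left(M,c \right)} = \frac{M c}{4}$ ($Z{\left(M,c \right)} = \left(\frac{c}{4} + 0\right) M = \frac{c}{4} M = \frac{M c}{4}$)
$Z{\left(j \left(-4\right),-4 \right)} \left(-959\right) = \frac{1}{4} \left(\left(-2\right) \left(-4\right)\right) \left(-4\right) \left(-959\right) = \frac{1}{4} \cdot 8 \left(-4\right) \left(-959\right) = \left(-8\right) \left(-959\right) = 7672$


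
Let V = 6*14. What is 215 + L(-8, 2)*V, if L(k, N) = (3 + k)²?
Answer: 2315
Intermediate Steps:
V = 84
215 + L(-8, 2)*V = 215 + (3 - 8)²*84 = 215 + (-5)²*84 = 215 + 25*84 = 215 + 2100 = 2315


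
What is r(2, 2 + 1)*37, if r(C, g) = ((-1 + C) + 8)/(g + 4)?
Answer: 333/7 ≈ 47.571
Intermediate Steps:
r(C, g) = (7 + C)/(4 + g)
r(2, 2 + 1)*37 = ((7 + 2)/(4 + (2 + 1)))*37 = (9/(4 + 3))*37 = (9/7)*37 = 333/7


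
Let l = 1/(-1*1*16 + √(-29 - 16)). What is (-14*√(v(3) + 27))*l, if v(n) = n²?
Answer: 192/43 + 36*I*√5/43 ≈ 4.4651 + 1.8721*I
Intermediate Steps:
l = 1/(-16 + 3*I*√5) (l = 1/(-1*16 + √(-45)) = 1/(-16 + 3*I*√5) ≈ -0.053156 - 0.022286*I)
(-14*√(v(3) + 27))*l = (-14*√(3² + 27))*(-16/301 - 3*I*√5/301) = (-14*√(9 + 27))*(-16/301 - 3*I*√5/301) = (-14*√36)*(-16/301 - 3*I*√5/301) = (-14*6)*(-16/301 - 3*I*√5/301) = -84*(-16/301 - 3*I*√5/301) = 192/43 + 36*I*√5/43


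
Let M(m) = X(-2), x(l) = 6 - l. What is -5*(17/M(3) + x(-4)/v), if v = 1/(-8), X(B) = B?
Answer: 885/2 ≈ 442.50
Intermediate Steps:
M(m) = -2
v = -⅛ ≈ -0.12500
-5*(17/M(3) + x(-4)/v) = -5*(17/(-2) + (6 - 1*(-4))/(-⅛)) = -5*(17*(-½) + (6 + 4)*(-8)) = -5*(-17/2 + 10*(-8)) = -5*(-17/2 - 80) = -5*(-177/2) = 885/2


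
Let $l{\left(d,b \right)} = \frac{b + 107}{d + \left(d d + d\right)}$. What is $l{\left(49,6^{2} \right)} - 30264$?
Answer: $- \frac{75629593}{2499} \approx -30264.0$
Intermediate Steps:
$l{\left(d,b \right)} = \frac{107 + b}{d^{2} + 2 d}$ ($l{\left(d,b \right)} = \frac{107 + b}{d + \left(d^{2} + d\right)} = \frac{107 + b}{d + \left(d + d^{2}\right)} = \frac{107 + b}{d^{2} + 2 d}$)
$l{\left(49,6^{2} \right)} - 30264 = \frac{107 + 6^{2}}{49 \left(2 + 49\right)} - 30264 = \frac{107 + 36}{49 \cdot 51} - 30264 = \frac{1}{49} \cdot \frac{1}{51} \cdot 143 - 30264 = \frac{143}{2499} - 30264 = - \frac{75629593}{2499}$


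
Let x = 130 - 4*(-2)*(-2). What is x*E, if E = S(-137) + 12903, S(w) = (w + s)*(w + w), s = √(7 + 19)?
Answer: 5750274 - 31236*√26 ≈ 5.5910e+6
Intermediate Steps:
s = √26 ≈ 5.0990
S(w) = 2*w*(w + √26) (S(w) = (w + √26)*(w + w) = (w + √26)*(2*w) = 2*w*(w + √26))
E = 50441 - 274*√26 (E = 2*(-137)*(-137 + √26) + 12903 = (37538 - 274*√26) + 12903 = 50441 - 274*√26 ≈ 49044.)
x = 114 (x = 130 - (-8)*(-2) = 130 - 1*16 = 130 - 16 = 114)
x*E = 114*(50441 - 274*√26) = 5750274 - 31236*√26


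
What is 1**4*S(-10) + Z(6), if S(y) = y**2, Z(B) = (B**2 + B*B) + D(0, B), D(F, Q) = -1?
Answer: 171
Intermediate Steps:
Z(B) = -1 + 2*B**2 (Z(B) = (B**2 + B*B) - 1 = (B**2 + B**2) - 1 = 2*B**2 - 1 = -1 + 2*B**2)
1**4*S(-10) + Z(6) = 1**4*(-10)**2 + (-1 + 2*6**2) = 1*100 + (-1 + 2*36) = 100 + (-1 + 72) = 100 + 71 = 171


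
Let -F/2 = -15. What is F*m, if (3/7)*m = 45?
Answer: 3150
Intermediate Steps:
F = 30 (F = -2*(-15) = 30)
m = 105 (m = (7/3)*45 = 105)
F*m = 30*105 = 3150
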